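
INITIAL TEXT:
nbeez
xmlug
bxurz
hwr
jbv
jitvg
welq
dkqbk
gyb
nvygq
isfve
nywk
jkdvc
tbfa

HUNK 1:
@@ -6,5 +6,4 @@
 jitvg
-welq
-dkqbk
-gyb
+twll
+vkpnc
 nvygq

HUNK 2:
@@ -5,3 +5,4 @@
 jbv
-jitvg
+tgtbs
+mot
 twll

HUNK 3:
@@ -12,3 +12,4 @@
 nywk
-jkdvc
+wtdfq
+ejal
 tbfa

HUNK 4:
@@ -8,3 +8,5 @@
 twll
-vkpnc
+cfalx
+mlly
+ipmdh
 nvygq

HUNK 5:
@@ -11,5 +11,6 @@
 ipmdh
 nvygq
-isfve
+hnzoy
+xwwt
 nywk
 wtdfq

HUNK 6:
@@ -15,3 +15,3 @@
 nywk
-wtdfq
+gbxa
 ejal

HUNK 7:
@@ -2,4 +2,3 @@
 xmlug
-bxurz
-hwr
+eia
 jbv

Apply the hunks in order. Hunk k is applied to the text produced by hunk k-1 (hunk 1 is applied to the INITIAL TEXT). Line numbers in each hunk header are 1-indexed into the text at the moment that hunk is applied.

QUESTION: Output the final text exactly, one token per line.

Hunk 1: at line 6 remove [welq,dkqbk,gyb] add [twll,vkpnc] -> 13 lines: nbeez xmlug bxurz hwr jbv jitvg twll vkpnc nvygq isfve nywk jkdvc tbfa
Hunk 2: at line 5 remove [jitvg] add [tgtbs,mot] -> 14 lines: nbeez xmlug bxurz hwr jbv tgtbs mot twll vkpnc nvygq isfve nywk jkdvc tbfa
Hunk 3: at line 12 remove [jkdvc] add [wtdfq,ejal] -> 15 lines: nbeez xmlug bxurz hwr jbv tgtbs mot twll vkpnc nvygq isfve nywk wtdfq ejal tbfa
Hunk 4: at line 8 remove [vkpnc] add [cfalx,mlly,ipmdh] -> 17 lines: nbeez xmlug bxurz hwr jbv tgtbs mot twll cfalx mlly ipmdh nvygq isfve nywk wtdfq ejal tbfa
Hunk 5: at line 11 remove [isfve] add [hnzoy,xwwt] -> 18 lines: nbeez xmlug bxurz hwr jbv tgtbs mot twll cfalx mlly ipmdh nvygq hnzoy xwwt nywk wtdfq ejal tbfa
Hunk 6: at line 15 remove [wtdfq] add [gbxa] -> 18 lines: nbeez xmlug bxurz hwr jbv tgtbs mot twll cfalx mlly ipmdh nvygq hnzoy xwwt nywk gbxa ejal tbfa
Hunk 7: at line 2 remove [bxurz,hwr] add [eia] -> 17 lines: nbeez xmlug eia jbv tgtbs mot twll cfalx mlly ipmdh nvygq hnzoy xwwt nywk gbxa ejal tbfa

Answer: nbeez
xmlug
eia
jbv
tgtbs
mot
twll
cfalx
mlly
ipmdh
nvygq
hnzoy
xwwt
nywk
gbxa
ejal
tbfa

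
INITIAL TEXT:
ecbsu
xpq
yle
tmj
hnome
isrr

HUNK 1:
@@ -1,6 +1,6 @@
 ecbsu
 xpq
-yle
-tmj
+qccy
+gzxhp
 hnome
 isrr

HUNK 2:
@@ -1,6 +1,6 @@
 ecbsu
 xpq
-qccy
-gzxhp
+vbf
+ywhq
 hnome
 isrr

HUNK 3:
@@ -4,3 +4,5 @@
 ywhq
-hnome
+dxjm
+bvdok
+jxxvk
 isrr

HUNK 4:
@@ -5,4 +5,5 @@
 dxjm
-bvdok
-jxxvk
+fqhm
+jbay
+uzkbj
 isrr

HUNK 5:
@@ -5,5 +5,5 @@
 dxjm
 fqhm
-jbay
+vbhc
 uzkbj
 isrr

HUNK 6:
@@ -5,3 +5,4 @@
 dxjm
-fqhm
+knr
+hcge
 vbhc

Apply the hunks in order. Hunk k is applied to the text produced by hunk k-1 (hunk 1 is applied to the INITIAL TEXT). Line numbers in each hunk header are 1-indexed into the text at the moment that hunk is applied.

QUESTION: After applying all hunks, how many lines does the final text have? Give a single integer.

Answer: 10

Derivation:
Hunk 1: at line 1 remove [yle,tmj] add [qccy,gzxhp] -> 6 lines: ecbsu xpq qccy gzxhp hnome isrr
Hunk 2: at line 1 remove [qccy,gzxhp] add [vbf,ywhq] -> 6 lines: ecbsu xpq vbf ywhq hnome isrr
Hunk 3: at line 4 remove [hnome] add [dxjm,bvdok,jxxvk] -> 8 lines: ecbsu xpq vbf ywhq dxjm bvdok jxxvk isrr
Hunk 4: at line 5 remove [bvdok,jxxvk] add [fqhm,jbay,uzkbj] -> 9 lines: ecbsu xpq vbf ywhq dxjm fqhm jbay uzkbj isrr
Hunk 5: at line 5 remove [jbay] add [vbhc] -> 9 lines: ecbsu xpq vbf ywhq dxjm fqhm vbhc uzkbj isrr
Hunk 6: at line 5 remove [fqhm] add [knr,hcge] -> 10 lines: ecbsu xpq vbf ywhq dxjm knr hcge vbhc uzkbj isrr
Final line count: 10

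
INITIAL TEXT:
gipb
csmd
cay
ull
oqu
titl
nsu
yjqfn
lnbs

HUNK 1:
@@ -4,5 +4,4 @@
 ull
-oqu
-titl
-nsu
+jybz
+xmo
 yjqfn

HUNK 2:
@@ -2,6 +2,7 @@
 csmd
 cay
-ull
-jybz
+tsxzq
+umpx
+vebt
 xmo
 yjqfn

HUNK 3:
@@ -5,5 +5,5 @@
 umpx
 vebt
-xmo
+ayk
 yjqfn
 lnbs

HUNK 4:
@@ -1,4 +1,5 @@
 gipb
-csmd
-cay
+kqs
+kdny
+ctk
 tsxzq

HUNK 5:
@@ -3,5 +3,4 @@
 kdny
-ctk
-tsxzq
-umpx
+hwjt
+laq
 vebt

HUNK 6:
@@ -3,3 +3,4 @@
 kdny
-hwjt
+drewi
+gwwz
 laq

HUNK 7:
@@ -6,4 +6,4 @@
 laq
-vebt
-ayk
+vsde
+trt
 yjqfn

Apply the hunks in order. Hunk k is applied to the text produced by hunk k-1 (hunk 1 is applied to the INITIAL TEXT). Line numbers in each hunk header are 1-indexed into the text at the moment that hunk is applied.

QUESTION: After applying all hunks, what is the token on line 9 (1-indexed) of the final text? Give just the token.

Answer: yjqfn

Derivation:
Hunk 1: at line 4 remove [oqu,titl,nsu] add [jybz,xmo] -> 8 lines: gipb csmd cay ull jybz xmo yjqfn lnbs
Hunk 2: at line 2 remove [ull,jybz] add [tsxzq,umpx,vebt] -> 9 lines: gipb csmd cay tsxzq umpx vebt xmo yjqfn lnbs
Hunk 3: at line 5 remove [xmo] add [ayk] -> 9 lines: gipb csmd cay tsxzq umpx vebt ayk yjqfn lnbs
Hunk 4: at line 1 remove [csmd,cay] add [kqs,kdny,ctk] -> 10 lines: gipb kqs kdny ctk tsxzq umpx vebt ayk yjqfn lnbs
Hunk 5: at line 3 remove [ctk,tsxzq,umpx] add [hwjt,laq] -> 9 lines: gipb kqs kdny hwjt laq vebt ayk yjqfn lnbs
Hunk 6: at line 3 remove [hwjt] add [drewi,gwwz] -> 10 lines: gipb kqs kdny drewi gwwz laq vebt ayk yjqfn lnbs
Hunk 7: at line 6 remove [vebt,ayk] add [vsde,trt] -> 10 lines: gipb kqs kdny drewi gwwz laq vsde trt yjqfn lnbs
Final line 9: yjqfn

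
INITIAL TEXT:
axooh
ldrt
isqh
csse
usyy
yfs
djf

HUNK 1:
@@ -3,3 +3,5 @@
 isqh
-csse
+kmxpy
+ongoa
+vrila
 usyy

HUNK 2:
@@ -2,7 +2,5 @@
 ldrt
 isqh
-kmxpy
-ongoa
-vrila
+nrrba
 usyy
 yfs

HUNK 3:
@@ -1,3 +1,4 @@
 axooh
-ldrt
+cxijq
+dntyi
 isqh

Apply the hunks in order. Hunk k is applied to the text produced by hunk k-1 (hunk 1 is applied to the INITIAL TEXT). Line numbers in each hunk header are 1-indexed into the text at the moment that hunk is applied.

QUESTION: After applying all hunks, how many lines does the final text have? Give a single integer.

Answer: 8

Derivation:
Hunk 1: at line 3 remove [csse] add [kmxpy,ongoa,vrila] -> 9 lines: axooh ldrt isqh kmxpy ongoa vrila usyy yfs djf
Hunk 2: at line 2 remove [kmxpy,ongoa,vrila] add [nrrba] -> 7 lines: axooh ldrt isqh nrrba usyy yfs djf
Hunk 3: at line 1 remove [ldrt] add [cxijq,dntyi] -> 8 lines: axooh cxijq dntyi isqh nrrba usyy yfs djf
Final line count: 8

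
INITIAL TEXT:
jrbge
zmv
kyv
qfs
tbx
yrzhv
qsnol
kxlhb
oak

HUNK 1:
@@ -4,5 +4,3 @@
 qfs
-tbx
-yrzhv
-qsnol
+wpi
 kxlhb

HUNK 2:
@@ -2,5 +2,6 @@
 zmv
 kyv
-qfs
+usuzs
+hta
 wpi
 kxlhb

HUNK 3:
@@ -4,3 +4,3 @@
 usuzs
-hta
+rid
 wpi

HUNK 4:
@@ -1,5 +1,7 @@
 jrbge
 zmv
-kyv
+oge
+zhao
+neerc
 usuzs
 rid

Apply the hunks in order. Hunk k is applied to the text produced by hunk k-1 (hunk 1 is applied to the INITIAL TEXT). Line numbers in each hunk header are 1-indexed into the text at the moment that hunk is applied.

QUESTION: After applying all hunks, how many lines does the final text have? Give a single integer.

Hunk 1: at line 4 remove [tbx,yrzhv,qsnol] add [wpi] -> 7 lines: jrbge zmv kyv qfs wpi kxlhb oak
Hunk 2: at line 2 remove [qfs] add [usuzs,hta] -> 8 lines: jrbge zmv kyv usuzs hta wpi kxlhb oak
Hunk 3: at line 4 remove [hta] add [rid] -> 8 lines: jrbge zmv kyv usuzs rid wpi kxlhb oak
Hunk 4: at line 1 remove [kyv] add [oge,zhao,neerc] -> 10 lines: jrbge zmv oge zhao neerc usuzs rid wpi kxlhb oak
Final line count: 10

Answer: 10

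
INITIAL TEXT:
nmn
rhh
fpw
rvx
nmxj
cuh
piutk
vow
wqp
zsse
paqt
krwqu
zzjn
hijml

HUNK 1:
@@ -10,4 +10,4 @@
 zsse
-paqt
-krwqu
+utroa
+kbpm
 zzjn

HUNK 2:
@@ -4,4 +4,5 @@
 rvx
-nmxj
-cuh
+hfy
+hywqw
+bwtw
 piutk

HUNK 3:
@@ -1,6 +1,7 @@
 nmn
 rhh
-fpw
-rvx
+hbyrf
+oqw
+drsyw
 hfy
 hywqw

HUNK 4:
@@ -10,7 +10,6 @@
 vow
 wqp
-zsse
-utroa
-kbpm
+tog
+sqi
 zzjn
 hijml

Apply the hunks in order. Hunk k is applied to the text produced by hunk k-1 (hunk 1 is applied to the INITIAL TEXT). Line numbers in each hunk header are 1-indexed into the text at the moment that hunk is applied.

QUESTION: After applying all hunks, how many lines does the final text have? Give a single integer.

Hunk 1: at line 10 remove [paqt,krwqu] add [utroa,kbpm] -> 14 lines: nmn rhh fpw rvx nmxj cuh piutk vow wqp zsse utroa kbpm zzjn hijml
Hunk 2: at line 4 remove [nmxj,cuh] add [hfy,hywqw,bwtw] -> 15 lines: nmn rhh fpw rvx hfy hywqw bwtw piutk vow wqp zsse utroa kbpm zzjn hijml
Hunk 3: at line 1 remove [fpw,rvx] add [hbyrf,oqw,drsyw] -> 16 lines: nmn rhh hbyrf oqw drsyw hfy hywqw bwtw piutk vow wqp zsse utroa kbpm zzjn hijml
Hunk 4: at line 10 remove [zsse,utroa,kbpm] add [tog,sqi] -> 15 lines: nmn rhh hbyrf oqw drsyw hfy hywqw bwtw piutk vow wqp tog sqi zzjn hijml
Final line count: 15

Answer: 15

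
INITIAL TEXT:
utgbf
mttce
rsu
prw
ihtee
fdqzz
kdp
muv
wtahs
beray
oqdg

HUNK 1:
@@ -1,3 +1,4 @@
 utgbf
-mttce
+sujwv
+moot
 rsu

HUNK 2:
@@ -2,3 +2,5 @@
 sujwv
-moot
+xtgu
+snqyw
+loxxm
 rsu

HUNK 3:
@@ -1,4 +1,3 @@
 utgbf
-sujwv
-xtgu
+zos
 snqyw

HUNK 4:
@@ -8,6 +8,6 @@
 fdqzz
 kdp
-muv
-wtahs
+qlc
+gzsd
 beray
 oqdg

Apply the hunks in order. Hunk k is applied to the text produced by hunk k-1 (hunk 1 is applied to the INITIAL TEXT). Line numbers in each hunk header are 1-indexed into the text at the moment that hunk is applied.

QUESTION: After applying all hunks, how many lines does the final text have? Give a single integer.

Hunk 1: at line 1 remove [mttce] add [sujwv,moot] -> 12 lines: utgbf sujwv moot rsu prw ihtee fdqzz kdp muv wtahs beray oqdg
Hunk 2: at line 2 remove [moot] add [xtgu,snqyw,loxxm] -> 14 lines: utgbf sujwv xtgu snqyw loxxm rsu prw ihtee fdqzz kdp muv wtahs beray oqdg
Hunk 3: at line 1 remove [sujwv,xtgu] add [zos] -> 13 lines: utgbf zos snqyw loxxm rsu prw ihtee fdqzz kdp muv wtahs beray oqdg
Hunk 4: at line 8 remove [muv,wtahs] add [qlc,gzsd] -> 13 lines: utgbf zos snqyw loxxm rsu prw ihtee fdqzz kdp qlc gzsd beray oqdg
Final line count: 13

Answer: 13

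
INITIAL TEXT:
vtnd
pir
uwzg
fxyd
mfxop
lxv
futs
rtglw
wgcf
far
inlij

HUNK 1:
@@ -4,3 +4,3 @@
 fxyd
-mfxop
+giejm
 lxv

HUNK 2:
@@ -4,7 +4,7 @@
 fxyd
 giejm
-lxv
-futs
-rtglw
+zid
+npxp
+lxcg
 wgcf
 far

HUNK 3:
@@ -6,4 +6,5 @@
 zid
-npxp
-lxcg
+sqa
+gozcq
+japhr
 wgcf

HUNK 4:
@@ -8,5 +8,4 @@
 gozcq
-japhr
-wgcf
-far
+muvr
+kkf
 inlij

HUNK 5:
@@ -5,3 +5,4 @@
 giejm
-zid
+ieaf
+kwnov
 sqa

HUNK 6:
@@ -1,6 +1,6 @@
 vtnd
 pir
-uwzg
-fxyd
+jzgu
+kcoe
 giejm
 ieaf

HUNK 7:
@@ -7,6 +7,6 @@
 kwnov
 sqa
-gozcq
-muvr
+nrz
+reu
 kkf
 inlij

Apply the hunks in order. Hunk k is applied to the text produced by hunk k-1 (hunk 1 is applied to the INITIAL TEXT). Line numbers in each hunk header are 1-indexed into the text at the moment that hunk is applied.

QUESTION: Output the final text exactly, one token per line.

Answer: vtnd
pir
jzgu
kcoe
giejm
ieaf
kwnov
sqa
nrz
reu
kkf
inlij

Derivation:
Hunk 1: at line 4 remove [mfxop] add [giejm] -> 11 lines: vtnd pir uwzg fxyd giejm lxv futs rtglw wgcf far inlij
Hunk 2: at line 4 remove [lxv,futs,rtglw] add [zid,npxp,lxcg] -> 11 lines: vtnd pir uwzg fxyd giejm zid npxp lxcg wgcf far inlij
Hunk 3: at line 6 remove [npxp,lxcg] add [sqa,gozcq,japhr] -> 12 lines: vtnd pir uwzg fxyd giejm zid sqa gozcq japhr wgcf far inlij
Hunk 4: at line 8 remove [japhr,wgcf,far] add [muvr,kkf] -> 11 lines: vtnd pir uwzg fxyd giejm zid sqa gozcq muvr kkf inlij
Hunk 5: at line 5 remove [zid] add [ieaf,kwnov] -> 12 lines: vtnd pir uwzg fxyd giejm ieaf kwnov sqa gozcq muvr kkf inlij
Hunk 6: at line 1 remove [uwzg,fxyd] add [jzgu,kcoe] -> 12 lines: vtnd pir jzgu kcoe giejm ieaf kwnov sqa gozcq muvr kkf inlij
Hunk 7: at line 7 remove [gozcq,muvr] add [nrz,reu] -> 12 lines: vtnd pir jzgu kcoe giejm ieaf kwnov sqa nrz reu kkf inlij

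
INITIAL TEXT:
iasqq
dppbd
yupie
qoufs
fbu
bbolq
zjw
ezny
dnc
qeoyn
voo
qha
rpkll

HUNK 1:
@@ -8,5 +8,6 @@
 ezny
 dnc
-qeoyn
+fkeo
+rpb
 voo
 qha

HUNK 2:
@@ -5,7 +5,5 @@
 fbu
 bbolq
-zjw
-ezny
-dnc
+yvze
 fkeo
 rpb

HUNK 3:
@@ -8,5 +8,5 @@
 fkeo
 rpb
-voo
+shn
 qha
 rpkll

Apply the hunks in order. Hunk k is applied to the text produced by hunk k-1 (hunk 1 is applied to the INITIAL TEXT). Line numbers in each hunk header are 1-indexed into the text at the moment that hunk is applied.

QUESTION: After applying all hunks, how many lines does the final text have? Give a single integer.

Answer: 12

Derivation:
Hunk 1: at line 8 remove [qeoyn] add [fkeo,rpb] -> 14 lines: iasqq dppbd yupie qoufs fbu bbolq zjw ezny dnc fkeo rpb voo qha rpkll
Hunk 2: at line 5 remove [zjw,ezny,dnc] add [yvze] -> 12 lines: iasqq dppbd yupie qoufs fbu bbolq yvze fkeo rpb voo qha rpkll
Hunk 3: at line 8 remove [voo] add [shn] -> 12 lines: iasqq dppbd yupie qoufs fbu bbolq yvze fkeo rpb shn qha rpkll
Final line count: 12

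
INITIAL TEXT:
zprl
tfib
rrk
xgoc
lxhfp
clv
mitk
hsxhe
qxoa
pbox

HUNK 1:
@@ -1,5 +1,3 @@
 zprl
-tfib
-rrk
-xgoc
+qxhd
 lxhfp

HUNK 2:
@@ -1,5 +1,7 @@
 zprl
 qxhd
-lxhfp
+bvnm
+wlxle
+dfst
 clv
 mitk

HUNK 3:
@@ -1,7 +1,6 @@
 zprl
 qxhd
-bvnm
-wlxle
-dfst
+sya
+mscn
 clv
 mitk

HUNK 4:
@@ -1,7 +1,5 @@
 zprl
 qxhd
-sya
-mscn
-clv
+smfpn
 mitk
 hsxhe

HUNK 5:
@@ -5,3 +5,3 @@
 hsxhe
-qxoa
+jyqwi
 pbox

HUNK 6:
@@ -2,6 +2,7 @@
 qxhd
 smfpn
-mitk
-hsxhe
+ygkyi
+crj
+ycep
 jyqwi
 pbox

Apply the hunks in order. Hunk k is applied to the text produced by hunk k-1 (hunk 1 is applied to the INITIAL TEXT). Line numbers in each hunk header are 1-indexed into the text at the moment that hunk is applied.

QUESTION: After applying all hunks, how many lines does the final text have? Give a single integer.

Answer: 8

Derivation:
Hunk 1: at line 1 remove [tfib,rrk,xgoc] add [qxhd] -> 8 lines: zprl qxhd lxhfp clv mitk hsxhe qxoa pbox
Hunk 2: at line 1 remove [lxhfp] add [bvnm,wlxle,dfst] -> 10 lines: zprl qxhd bvnm wlxle dfst clv mitk hsxhe qxoa pbox
Hunk 3: at line 1 remove [bvnm,wlxle,dfst] add [sya,mscn] -> 9 lines: zprl qxhd sya mscn clv mitk hsxhe qxoa pbox
Hunk 4: at line 1 remove [sya,mscn,clv] add [smfpn] -> 7 lines: zprl qxhd smfpn mitk hsxhe qxoa pbox
Hunk 5: at line 5 remove [qxoa] add [jyqwi] -> 7 lines: zprl qxhd smfpn mitk hsxhe jyqwi pbox
Hunk 6: at line 2 remove [mitk,hsxhe] add [ygkyi,crj,ycep] -> 8 lines: zprl qxhd smfpn ygkyi crj ycep jyqwi pbox
Final line count: 8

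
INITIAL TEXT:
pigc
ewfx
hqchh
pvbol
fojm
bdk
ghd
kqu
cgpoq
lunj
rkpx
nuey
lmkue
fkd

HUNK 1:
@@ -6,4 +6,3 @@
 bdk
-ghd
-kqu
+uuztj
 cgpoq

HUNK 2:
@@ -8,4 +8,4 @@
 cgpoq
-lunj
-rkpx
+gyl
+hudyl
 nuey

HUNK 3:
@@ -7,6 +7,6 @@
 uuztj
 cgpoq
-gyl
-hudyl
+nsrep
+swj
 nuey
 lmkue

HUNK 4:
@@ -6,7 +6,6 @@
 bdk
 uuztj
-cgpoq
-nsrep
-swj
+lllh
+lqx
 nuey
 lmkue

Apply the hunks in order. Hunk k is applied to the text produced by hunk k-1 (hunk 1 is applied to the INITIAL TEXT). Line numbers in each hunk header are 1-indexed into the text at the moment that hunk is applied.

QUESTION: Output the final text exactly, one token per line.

Hunk 1: at line 6 remove [ghd,kqu] add [uuztj] -> 13 lines: pigc ewfx hqchh pvbol fojm bdk uuztj cgpoq lunj rkpx nuey lmkue fkd
Hunk 2: at line 8 remove [lunj,rkpx] add [gyl,hudyl] -> 13 lines: pigc ewfx hqchh pvbol fojm bdk uuztj cgpoq gyl hudyl nuey lmkue fkd
Hunk 3: at line 7 remove [gyl,hudyl] add [nsrep,swj] -> 13 lines: pigc ewfx hqchh pvbol fojm bdk uuztj cgpoq nsrep swj nuey lmkue fkd
Hunk 4: at line 6 remove [cgpoq,nsrep,swj] add [lllh,lqx] -> 12 lines: pigc ewfx hqchh pvbol fojm bdk uuztj lllh lqx nuey lmkue fkd

Answer: pigc
ewfx
hqchh
pvbol
fojm
bdk
uuztj
lllh
lqx
nuey
lmkue
fkd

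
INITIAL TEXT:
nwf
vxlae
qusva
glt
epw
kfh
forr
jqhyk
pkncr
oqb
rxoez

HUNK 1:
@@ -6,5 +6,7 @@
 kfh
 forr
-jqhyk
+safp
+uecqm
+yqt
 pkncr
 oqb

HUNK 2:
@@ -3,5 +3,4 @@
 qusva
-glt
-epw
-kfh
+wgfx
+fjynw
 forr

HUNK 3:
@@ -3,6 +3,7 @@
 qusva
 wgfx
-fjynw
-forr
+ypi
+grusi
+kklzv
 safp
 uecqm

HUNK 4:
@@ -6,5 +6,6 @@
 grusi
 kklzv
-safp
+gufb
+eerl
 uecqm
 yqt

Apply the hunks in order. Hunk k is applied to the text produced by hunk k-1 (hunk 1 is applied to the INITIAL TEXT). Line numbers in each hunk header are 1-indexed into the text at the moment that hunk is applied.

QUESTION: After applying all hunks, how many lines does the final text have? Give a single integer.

Hunk 1: at line 6 remove [jqhyk] add [safp,uecqm,yqt] -> 13 lines: nwf vxlae qusva glt epw kfh forr safp uecqm yqt pkncr oqb rxoez
Hunk 2: at line 3 remove [glt,epw,kfh] add [wgfx,fjynw] -> 12 lines: nwf vxlae qusva wgfx fjynw forr safp uecqm yqt pkncr oqb rxoez
Hunk 3: at line 3 remove [fjynw,forr] add [ypi,grusi,kklzv] -> 13 lines: nwf vxlae qusva wgfx ypi grusi kklzv safp uecqm yqt pkncr oqb rxoez
Hunk 4: at line 6 remove [safp] add [gufb,eerl] -> 14 lines: nwf vxlae qusva wgfx ypi grusi kklzv gufb eerl uecqm yqt pkncr oqb rxoez
Final line count: 14

Answer: 14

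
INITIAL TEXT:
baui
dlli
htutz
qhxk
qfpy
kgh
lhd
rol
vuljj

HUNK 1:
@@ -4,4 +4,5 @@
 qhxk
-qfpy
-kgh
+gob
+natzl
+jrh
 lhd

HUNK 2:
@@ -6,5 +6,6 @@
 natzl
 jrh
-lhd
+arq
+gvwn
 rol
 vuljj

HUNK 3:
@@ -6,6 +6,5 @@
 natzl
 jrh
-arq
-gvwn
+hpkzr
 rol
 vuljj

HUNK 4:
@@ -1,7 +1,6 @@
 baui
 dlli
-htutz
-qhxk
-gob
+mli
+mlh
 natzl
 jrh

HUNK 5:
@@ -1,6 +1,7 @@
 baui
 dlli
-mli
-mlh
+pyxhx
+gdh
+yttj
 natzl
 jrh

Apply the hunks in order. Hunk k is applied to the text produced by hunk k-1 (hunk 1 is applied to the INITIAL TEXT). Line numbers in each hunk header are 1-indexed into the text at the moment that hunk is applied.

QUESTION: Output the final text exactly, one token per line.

Answer: baui
dlli
pyxhx
gdh
yttj
natzl
jrh
hpkzr
rol
vuljj

Derivation:
Hunk 1: at line 4 remove [qfpy,kgh] add [gob,natzl,jrh] -> 10 lines: baui dlli htutz qhxk gob natzl jrh lhd rol vuljj
Hunk 2: at line 6 remove [lhd] add [arq,gvwn] -> 11 lines: baui dlli htutz qhxk gob natzl jrh arq gvwn rol vuljj
Hunk 3: at line 6 remove [arq,gvwn] add [hpkzr] -> 10 lines: baui dlli htutz qhxk gob natzl jrh hpkzr rol vuljj
Hunk 4: at line 1 remove [htutz,qhxk,gob] add [mli,mlh] -> 9 lines: baui dlli mli mlh natzl jrh hpkzr rol vuljj
Hunk 5: at line 1 remove [mli,mlh] add [pyxhx,gdh,yttj] -> 10 lines: baui dlli pyxhx gdh yttj natzl jrh hpkzr rol vuljj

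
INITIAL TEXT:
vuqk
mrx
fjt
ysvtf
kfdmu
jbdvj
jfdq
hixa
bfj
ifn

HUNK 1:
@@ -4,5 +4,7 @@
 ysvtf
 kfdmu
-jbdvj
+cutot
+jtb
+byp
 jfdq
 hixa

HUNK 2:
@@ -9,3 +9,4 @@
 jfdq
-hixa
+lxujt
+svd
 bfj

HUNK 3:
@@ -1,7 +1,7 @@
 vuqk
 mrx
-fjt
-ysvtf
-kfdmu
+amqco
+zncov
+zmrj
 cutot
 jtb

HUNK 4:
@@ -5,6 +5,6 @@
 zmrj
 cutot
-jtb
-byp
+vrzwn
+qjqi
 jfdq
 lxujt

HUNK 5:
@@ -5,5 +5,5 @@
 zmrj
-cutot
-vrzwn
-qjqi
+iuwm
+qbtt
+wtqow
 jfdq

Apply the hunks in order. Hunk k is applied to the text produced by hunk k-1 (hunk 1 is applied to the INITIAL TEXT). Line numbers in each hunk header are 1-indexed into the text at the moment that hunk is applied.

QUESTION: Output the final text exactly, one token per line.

Hunk 1: at line 4 remove [jbdvj] add [cutot,jtb,byp] -> 12 lines: vuqk mrx fjt ysvtf kfdmu cutot jtb byp jfdq hixa bfj ifn
Hunk 2: at line 9 remove [hixa] add [lxujt,svd] -> 13 lines: vuqk mrx fjt ysvtf kfdmu cutot jtb byp jfdq lxujt svd bfj ifn
Hunk 3: at line 1 remove [fjt,ysvtf,kfdmu] add [amqco,zncov,zmrj] -> 13 lines: vuqk mrx amqco zncov zmrj cutot jtb byp jfdq lxujt svd bfj ifn
Hunk 4: at line 5 remove [jtb,byp] add [vrzwn,qjqi] -> 13 lines: vuqk mrx amqco zncov zmrj cutot vrzwn qjqi jfdq lxujt svd bfj ifn
Hunk 5: at line 5 remove [cutot,vrzwn,qjqi] add [iuwm,qbtt,wtqow] -> 13 lines: vuqk mrx amqco zncov zmrj iuwm qbtt wtqow jfdq lxujt svd bfj ifn

Answer: vuqk
mrx
amqco
zncov
zmrj
iuwm
qbtt
wtqow
jfdq
lxujt
svd
bfj
ifn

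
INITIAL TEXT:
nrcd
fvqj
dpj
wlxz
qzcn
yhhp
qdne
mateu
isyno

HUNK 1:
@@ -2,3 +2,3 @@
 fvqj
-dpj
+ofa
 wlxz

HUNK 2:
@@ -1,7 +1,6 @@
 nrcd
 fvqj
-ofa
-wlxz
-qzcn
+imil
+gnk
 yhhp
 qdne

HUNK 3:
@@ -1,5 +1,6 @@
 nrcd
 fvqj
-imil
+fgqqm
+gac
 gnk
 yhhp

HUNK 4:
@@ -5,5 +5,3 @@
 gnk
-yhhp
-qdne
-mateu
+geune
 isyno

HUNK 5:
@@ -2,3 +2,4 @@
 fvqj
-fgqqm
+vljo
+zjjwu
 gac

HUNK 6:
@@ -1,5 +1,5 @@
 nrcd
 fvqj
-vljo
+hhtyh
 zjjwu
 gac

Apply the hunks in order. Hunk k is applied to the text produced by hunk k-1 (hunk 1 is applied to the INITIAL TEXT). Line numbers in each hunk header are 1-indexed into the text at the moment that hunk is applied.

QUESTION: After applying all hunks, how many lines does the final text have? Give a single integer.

Answer: 8

Derivation:
Hunk 1: at line 2 remove [dpj] add [ofa] -> 9 lines: nrcd fvqj ofa wlxz qzcn yhhp qdne mateu isyno
Hunk 2: at line 1 remove [ofa,wlxz,qzcn] add [imil,gnk] -> 8 lines: nrcd fvqj imil gnk yhhp qdne mateu isyno
Hunk 3: at line 1 remove [imil] add [fgqqm,gac] -> 9 lines: nrcd fvqj fgqqm gac gnk yhhp qdne mateu isyno
Hunk 4: at line 5 remove [yhhp,qdne,mateu] add [geune] -> 7 lines: nrcd fvqj fgqqm gac gnk geune isyno
Hunk 5: at line 2 remove [fgqqm] add [vljo,zjjwu] -> 8 lines: nrcd fvqj vljo zjjwu gac gnk geune isyno
Hunk 6: at line 1 remove [vljo] add [hhtyh] -> 8 lines: nrcd fvqj hhtyh zjjwu gac gnk geune isyno
Final line count: 8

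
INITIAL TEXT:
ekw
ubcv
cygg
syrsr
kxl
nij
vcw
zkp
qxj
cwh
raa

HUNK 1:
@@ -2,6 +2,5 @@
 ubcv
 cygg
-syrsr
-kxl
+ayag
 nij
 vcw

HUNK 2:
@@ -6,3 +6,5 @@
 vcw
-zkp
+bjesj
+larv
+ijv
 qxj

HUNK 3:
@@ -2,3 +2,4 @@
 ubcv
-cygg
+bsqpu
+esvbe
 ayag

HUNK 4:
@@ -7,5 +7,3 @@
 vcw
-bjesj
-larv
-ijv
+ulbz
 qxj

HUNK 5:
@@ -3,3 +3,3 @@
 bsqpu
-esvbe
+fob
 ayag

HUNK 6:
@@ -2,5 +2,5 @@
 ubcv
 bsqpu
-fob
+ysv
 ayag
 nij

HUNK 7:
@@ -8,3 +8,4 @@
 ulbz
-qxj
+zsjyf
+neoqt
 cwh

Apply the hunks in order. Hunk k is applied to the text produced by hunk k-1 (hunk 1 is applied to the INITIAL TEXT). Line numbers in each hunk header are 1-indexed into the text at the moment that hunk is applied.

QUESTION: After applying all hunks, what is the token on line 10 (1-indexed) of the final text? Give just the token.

Hunk 1: at line 2 remove [syrsr,kxl] add [ayag] -> 10 lines: ekw ubcv cygg ayag nij vcw zkp qxj cwh raa
Hunk 2: at line 6 remove [zkp] add [bjesj,larv,ijv] -> 12 lines: ekw ubcv cygg ayag nij vcw bjesj larv ijv qxj cwh raa
Hunk 3: at line 2 remove [cygg] add [bsqpu,esvbe] -> 13 lines: ekw ubcv bsqpu esvbe ayag nij vcw bjesj larv ijv qxj cwh raa
Hunk 4: at line 7 remove [bjesj,larv,ijv] add [ulbz] -> 11 lines: ekw ubcv bsqpu esvbe ayag nij vcw ulbz qxj cwh raa
Hunk 5: at line 3 remove [esvbe] add [fob] -> 11 lines: ekw ubcv bsqpu fob ayag nij vcw ulbz qxj cwh raa
Hunk 6: at line 2 remove [fob] add [ysv] -> 11 lines: ekw ubcv bsqpu ysv ayag nij vcw ulbz qxj cwh raa
Hunk 7: at line 8 remove [qxj] add [zsjyf,neoqt] -> 12 lines: ekw ubcv bsqpu ysv ayag nij vcw ulbz zsjyf neoqt cwh raa
Final line 10: neoqt

Answer: neoqt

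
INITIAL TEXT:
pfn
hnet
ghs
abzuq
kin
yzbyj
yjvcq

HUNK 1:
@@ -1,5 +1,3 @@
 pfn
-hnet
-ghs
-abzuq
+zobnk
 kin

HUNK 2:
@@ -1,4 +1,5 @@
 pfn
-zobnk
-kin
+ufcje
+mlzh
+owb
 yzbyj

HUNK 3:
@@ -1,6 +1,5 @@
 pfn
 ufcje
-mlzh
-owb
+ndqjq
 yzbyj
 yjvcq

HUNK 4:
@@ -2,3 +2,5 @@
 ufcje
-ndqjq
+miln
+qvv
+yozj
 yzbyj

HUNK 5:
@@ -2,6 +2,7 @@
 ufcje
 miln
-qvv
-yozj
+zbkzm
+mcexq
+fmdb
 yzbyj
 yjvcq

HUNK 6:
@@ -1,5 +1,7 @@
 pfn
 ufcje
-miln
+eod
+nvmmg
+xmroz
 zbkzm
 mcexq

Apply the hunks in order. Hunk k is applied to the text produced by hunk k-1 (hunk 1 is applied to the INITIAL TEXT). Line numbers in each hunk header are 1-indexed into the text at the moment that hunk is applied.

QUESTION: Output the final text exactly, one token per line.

Answer: pfn
ufcje
eod
nvmmg
xmroz
zbkzm
mcexq
fmdb
yzbyj
yjvcq

Derivation:
Hunk 1: at line 1 remove [hnet,ghs,abzuq] add [zobnk] -> 5 lines: pfn zobnk kin yzbyj yjvcq
Hunk 2: at line 1 remove [zobnk,kin] add [ufcje,mlzh,owb] -> 6 lines: pfn ufcje mlzh owb yzbyj yjvcq
Hunk 3: at line 1 remove [mlzh,owb] add [ndqjq] -> 5 lines: pfn ufcje ndqjq yzbyj yjvcq
Hunk 4: at line 2 remove [ndqjq] add [miln,qvv,yozj] -> 7 lines: pfn ufcje miln qvv yozj yzbyj yjvcq
Hunk 5: at line 2 remove [qvv,yozj] add [zbkzm,mcexq,fmdb] -> 8 lines: pfn ufcje miln zbkzm mcexq fmdb yzbyj yjvcq
Hunk 6: at line 1 remove [miln] add [eod,nvmmg,xmroz] -> 10 lines: pfn ufcje eod nvmmg xmroz zbkzm mcexq fmdb yzbyj yjvcq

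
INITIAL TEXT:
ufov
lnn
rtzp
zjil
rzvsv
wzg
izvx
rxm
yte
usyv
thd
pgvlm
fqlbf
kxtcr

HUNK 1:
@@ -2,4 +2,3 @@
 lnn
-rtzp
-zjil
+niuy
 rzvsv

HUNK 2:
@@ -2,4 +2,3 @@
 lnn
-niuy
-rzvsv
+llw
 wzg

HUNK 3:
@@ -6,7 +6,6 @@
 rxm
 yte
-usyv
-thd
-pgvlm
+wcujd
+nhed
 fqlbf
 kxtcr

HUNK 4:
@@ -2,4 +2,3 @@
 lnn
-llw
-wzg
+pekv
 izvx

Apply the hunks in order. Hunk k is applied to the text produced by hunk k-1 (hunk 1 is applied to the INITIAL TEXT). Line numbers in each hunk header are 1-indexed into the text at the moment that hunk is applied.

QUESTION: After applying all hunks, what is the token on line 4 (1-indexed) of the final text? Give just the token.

Answer: izvx

Derivation:
Hunk 1: at line 2 remove [rtzp,zjil] add [niuy] -> 13 lines: ufov lnn niuy rzvsv wzg izvx rxm yte usyv thd pgvlm fqlbf kxtcr
Hunk 2: at line 2 remove [niuy,rzvsv] add [llw] -> 12 lines: ufov lnn llw wzg izvx rxm yte usyv thd pgvlm fqlbf kxtcr
Hunk 3: at line 6 remove [usyv,thd,pgvlm] add [wcujd,nhed] -> 11 lines: ufov lnn llw wzg izvx rxm yte wcujd nhed fqlbf kxtcr
Hunk 4: at line 2 remove [llw,wzg] add [pekv] -> 10 lines: ufov lnn pekv izvx rxm yte wcujd nhed fqlbf kxtcr
Final line 4: izvx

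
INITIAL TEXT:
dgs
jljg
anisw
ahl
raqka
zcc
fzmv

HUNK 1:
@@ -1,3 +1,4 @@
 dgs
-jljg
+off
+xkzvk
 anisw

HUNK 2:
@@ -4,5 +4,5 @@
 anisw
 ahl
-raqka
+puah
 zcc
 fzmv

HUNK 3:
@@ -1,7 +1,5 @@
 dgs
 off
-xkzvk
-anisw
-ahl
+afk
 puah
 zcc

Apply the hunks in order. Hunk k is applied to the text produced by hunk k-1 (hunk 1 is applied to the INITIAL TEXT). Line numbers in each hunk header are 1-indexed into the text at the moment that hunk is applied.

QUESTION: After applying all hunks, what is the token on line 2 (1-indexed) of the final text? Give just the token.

Answer: off

Derivation:
Hunk 1: at line 1 remove [jljg] add [off,xkzvk] -> 8 lines: dgs off xkzvk anisw ahl raqka zcc fzmv
Hunk 2: at line 4 remove [raqka] add [puah] -> 8 lines: dgs off xkzvk anisw ahl puah zcc fzmv
Hunk 3: at line 1 remove [xkzvk,anisw,ahl] add [afk] -> 6 lines: dgs off afk puah zcc fzmv
Final line 2: off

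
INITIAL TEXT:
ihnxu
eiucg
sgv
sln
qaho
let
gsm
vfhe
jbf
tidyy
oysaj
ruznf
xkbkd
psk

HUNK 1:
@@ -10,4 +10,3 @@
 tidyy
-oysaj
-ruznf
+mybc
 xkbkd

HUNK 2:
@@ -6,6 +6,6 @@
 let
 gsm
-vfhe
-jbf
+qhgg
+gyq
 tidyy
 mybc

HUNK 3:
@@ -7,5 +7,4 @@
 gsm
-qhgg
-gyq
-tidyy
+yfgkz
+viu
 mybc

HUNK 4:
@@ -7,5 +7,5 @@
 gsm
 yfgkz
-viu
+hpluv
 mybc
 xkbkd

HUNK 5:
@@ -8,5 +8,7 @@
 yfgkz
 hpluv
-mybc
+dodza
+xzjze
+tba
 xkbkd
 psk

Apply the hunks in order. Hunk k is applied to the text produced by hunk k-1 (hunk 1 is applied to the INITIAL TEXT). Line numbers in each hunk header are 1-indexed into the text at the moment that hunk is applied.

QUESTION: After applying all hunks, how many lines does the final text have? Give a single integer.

Answer: 14

Derivation:
Hunk 1: at line 10 remove [oysaj,ruznf] add [mybc] -> 13 lines: ihnxu eiucg sgv sln qaho let gsm vfhe jbf tidyy mybc xkbkd psk
Hunk 2: at line 6 remove [vfhe,jbf] add [qhgg,gyq] -> 13 lines: ihnxu eiucg sgv sln qaho let gsm qhgg gyq tidyy mybc xkbkd psk
Hunk 3: at line 7 remove [qhgg,gyq,tidyy] add [yfgkz,viu] -> 12 lines: ihnxu eiucg sgv sln qaho let gsm yfgkz viu mybc xkbkd psk
Hunk 4: at line 7 remove [viu] add [hpluv] -> 12 lines: ihnxu eiucg sgv sln qaho let gsm yfgkz hpluv mybc xkbkd psk
Hunk 5: at line 8 remove [mybc] add [dodza,xzjze,tba] -> 14 lines: ihnxu eiucg sgv sln qaho let gsm yfgkz hpluv dodza xzjze tba xkbkd psk
Final line count: 14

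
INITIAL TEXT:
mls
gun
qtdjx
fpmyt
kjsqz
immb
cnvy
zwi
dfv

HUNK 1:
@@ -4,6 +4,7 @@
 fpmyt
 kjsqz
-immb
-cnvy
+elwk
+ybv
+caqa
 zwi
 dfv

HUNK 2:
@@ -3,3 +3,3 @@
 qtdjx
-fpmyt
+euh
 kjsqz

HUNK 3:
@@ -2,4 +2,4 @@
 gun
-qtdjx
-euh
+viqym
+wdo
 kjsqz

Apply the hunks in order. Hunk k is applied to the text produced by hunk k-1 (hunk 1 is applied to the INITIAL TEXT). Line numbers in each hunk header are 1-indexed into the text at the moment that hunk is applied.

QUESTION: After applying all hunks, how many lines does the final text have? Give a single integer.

Answer: 10

Derivation:
Hunk 1: at line 4 remove [immb,cnvy] add [elwk,ybv,caqa] -> 10 lines: mls gun qtdjx fpmyt kjsqz elwk ybv caqa zwi dfv
Hunk 2: at line 3 remove [fpmyt] add [euh] -> 10 lines: mls gun qtdjx euh kjsqz elwk ybv caqa zwi dfv
Hunk 3: at line 2 remove [qtdjx,euh] add [viqym,wdo] -> 10 lines: mls gun viqym wdo kjsqz elwk ybv caqa zwi dfv
Final line count: 10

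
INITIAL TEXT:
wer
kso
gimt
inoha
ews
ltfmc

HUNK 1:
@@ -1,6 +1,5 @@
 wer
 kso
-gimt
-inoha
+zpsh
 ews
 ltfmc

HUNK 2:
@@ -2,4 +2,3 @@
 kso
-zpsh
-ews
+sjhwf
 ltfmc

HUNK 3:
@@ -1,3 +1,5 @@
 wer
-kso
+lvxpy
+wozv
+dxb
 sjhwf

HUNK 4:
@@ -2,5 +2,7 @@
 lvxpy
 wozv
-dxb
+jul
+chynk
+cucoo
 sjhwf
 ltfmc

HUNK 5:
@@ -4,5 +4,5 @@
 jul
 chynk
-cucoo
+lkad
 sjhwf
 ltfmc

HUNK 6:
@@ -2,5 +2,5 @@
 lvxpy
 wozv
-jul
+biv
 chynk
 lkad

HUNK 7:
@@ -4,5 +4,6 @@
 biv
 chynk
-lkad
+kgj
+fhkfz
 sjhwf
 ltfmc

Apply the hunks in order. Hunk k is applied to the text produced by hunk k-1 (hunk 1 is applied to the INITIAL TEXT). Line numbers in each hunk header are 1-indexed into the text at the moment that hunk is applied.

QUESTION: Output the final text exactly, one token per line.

Hunk 1: at line 1 remove [gimt,inoha] add [zpsh] -> 5 lines: wer kso zpsh ews ltfmc
Hunk 2: at line 2 remove [zpsh,ews] add [sjhwf] -> 4 lines: wer kso sjhwf ltfmc
Hunk 3: at line 1 remove [kso] add [lvxpy,wozv,dxb] -> 6 lines: wer lvxpy wozv dxb sjhwf ltfmc
Hunk 4: at line 2 remove [dxb] add [jul,chynk,cucoo] -> 8 lines: wer lvxpy wozv jul chynk cucoo sjhwf ltfmc
Hunk 5: at line 4 remove [cucoo] add [lkad] -> 8 lines: wer lvxpy wozv jul chynk lkad sjhwf ltfmc
Hunk 6: at line 2 remove [jul] add [biv] -> 8 lines: wer lvxpy wozv biv chynk lkad sjhwf ltfmc
Hunk 7: at line 4 remove [lkad] add [kgj,fhkfz] -> 9 lines: wer lvxpy wozv biv chynk kgj fhkfz sjhwf ltfmc

Answer: wer
lvxpy
wozv
biv
chynk
kgj
fhkfz
sjhwf
ltfmc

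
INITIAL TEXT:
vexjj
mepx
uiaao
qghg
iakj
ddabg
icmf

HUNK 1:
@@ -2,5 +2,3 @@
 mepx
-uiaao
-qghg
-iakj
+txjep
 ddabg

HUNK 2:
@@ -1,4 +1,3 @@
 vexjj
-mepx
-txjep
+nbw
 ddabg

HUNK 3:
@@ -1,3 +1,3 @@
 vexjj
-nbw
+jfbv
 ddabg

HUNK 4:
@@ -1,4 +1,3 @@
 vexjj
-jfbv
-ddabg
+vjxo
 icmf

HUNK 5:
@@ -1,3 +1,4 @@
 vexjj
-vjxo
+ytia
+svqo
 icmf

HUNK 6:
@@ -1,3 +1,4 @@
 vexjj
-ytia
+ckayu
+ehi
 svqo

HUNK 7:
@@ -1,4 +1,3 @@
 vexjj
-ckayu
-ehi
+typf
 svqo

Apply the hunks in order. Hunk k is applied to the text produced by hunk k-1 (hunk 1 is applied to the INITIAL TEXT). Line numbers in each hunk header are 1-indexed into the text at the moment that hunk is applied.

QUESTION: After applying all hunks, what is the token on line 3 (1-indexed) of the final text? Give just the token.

Answer: svqo

Derivation:
Hunk 1: at line 2 remove [uiaao,qghg,iakj] add [txjep] -> 5 lines: vexjj mepx txjep ddabg icmf
Hunk 2: at line 1 remove [mepx,txjep] add [nbw] -> 4 lines: vexjj nbw ddabg icmf
Hunk 3: at line 1 remove [nbw] add [jfbv] -> 4 lines: vexjj jfbv ddabg icmf
Hunk 4: at line 1 remove [jfbv,ddabg] add [vjxo] -> 3 lines: vexjj vjxo icmf
Hunk 5: at line 1 remove [vjxo] add [ytia,svqo] -> 4 lines: vexjj ytia svqo icmf
Hunk 6: at line 1 remove [ytia] add [ckayu,ehi] -> 5 lines: vexjj ckayu ehi svqo icmf
Hunk 7: at line 1 remove [ckayu,ehi] add [typf] -> 4 lines: vexjj typf svqo icmf
Final line 3: svqo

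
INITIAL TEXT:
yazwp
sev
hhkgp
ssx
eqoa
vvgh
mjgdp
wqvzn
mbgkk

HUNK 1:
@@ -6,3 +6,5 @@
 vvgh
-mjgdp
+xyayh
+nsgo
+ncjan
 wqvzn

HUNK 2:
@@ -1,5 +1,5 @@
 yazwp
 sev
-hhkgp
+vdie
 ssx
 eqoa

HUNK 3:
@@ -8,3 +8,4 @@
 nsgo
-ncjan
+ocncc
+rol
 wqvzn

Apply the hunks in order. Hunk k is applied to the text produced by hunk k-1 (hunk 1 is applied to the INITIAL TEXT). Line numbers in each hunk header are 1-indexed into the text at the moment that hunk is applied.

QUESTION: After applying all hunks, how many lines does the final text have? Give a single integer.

Hunk 1: at line 6 remove [mjgdp] add [xyayh,nsgo,ncjan] -> 11 lines: yazwp sev hhkgp ssx eqoa vvgh xyayh nsgo ncjan wqvzn mbgkk
Hunk 2: at line 1 remove [hhkgp] add [vdie] -> 11 lines: yazwp sev vdie ssx eqoa vvgh xyayh nsgo ncjan wqvzn mbgkk
Hunk 3: at line 8 remove [ncjan] add [ocncc,rol] -> 12 lines: yazwp sev vdie ssx eqoa vvgh xyayh nsgo ocncc rol wqvzn mbgkk
Final line count: 12

Answer: 12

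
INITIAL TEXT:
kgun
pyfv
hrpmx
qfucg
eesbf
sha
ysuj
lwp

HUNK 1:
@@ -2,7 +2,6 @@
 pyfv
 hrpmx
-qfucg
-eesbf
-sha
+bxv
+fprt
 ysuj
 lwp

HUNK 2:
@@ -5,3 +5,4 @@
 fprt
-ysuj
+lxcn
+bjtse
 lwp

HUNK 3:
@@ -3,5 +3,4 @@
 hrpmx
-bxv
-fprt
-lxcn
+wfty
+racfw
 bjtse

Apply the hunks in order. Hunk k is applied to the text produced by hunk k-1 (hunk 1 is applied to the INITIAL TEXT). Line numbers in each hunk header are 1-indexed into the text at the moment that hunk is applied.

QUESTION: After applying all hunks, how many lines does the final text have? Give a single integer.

Hunk 1: at line 2 remove [qfucg,eesbf,sha] add [bxv,fprt] -> 7 lines: kgun pyfv hrpmx bxv fprt ysuj lwp
Hunk 2: at line 5 remove [ysuj] add [lxcn,bjtse] -> 8 lines: kgun pyfv hrpmx bxv fprt lxcn bjtse lwp
Hunk 3: at line 3 remove [bxv,fprt,lxcn] add [wfty,racfw] -> 7 lines: kgun pyfv hrpmx wfty racfw bjtse lwp
Final line count: 7

Answer: 7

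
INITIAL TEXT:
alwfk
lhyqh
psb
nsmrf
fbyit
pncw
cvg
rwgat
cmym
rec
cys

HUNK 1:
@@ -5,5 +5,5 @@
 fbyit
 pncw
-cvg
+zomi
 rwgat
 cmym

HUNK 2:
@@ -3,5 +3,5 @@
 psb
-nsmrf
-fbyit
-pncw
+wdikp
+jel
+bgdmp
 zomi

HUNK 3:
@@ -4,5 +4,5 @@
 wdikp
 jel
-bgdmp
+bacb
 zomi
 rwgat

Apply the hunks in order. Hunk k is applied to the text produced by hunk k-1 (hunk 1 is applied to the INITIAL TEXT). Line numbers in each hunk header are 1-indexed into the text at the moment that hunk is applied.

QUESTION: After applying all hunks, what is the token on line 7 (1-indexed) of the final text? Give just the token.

Answer: zomi

Derivation:
Hunk 1: at line 5 remove [cvg] add [zomi] -> 11 lines: alwfk lhyqh psb nsmrf fbyit pncw zomi rwgat cmym rec cys
Hunk 2: at line 3 remove [nsmrf,fbyit,pncw] add [wdikp,jel,bgdmp] -> 11 lines: alwfk lhyqh psb wdikp jel bgdmp zomi rwgat cmym rec cys
Hunk 3: at line 4 remove [bgdmp] add [bacb] -> 11 lines: alwfk lhyqh psb wdikp jel bacb zomi rwgat cmym rec cys
Final line 7: zomi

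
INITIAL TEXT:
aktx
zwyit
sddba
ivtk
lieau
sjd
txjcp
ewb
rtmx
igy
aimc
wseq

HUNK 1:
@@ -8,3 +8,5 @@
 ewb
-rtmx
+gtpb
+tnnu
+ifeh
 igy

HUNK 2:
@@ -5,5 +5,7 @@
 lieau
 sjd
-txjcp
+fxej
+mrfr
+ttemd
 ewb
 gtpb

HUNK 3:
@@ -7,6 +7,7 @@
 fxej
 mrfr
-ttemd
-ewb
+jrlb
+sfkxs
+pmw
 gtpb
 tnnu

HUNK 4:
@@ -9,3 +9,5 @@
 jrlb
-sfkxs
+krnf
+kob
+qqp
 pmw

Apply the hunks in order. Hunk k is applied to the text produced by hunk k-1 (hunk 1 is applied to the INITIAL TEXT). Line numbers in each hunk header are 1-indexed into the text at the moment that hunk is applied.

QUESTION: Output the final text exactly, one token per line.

Answer: aktx
zwyit
sddba
ivtk
lieau
sjd
fxej
mrfr
jrlb
krnf
kob
qqp
pmw
gtpb
tnnu
ifeh
igy
aimc
wseq

Derivation:
Hunk 1: at line 8 remove [rtmx] add [gtpb,tnnu,ifeh] -> 14 lines: aktx zwyit sddba ivtk lieau sjd txjcp ewb gtpb tnnu ifeh igy aimc wseq
Hunk 2: at line 5 remove [txjcp] add [fxej,mrfr,ttemd] -> 16 lines: aktx zwyit sddba ivtk lieau sjd fxej mrfr ttemd ewb gtpb tnnu ifeh igy aimc wseq
Hunk 3: at line 7 remove [ttemd,ewb] add [jrlb,sfkxs,pmw] -> 17 lines: aktx zwyit sddba ivtk lieau sjd fxej mrfr jrlb sfkxs pmw gtpb tnnu ifeh igy aimc wseq
Hunk 4: at line 9 remove [sfkxs] add [krnf,kob,qqp] -> 19 lines: aktx zwyit sddba ivtk lieau sjd fxej mrfr jrlb krnf kob qqp pmw gtpb tnnu ifeh igy aimc wseq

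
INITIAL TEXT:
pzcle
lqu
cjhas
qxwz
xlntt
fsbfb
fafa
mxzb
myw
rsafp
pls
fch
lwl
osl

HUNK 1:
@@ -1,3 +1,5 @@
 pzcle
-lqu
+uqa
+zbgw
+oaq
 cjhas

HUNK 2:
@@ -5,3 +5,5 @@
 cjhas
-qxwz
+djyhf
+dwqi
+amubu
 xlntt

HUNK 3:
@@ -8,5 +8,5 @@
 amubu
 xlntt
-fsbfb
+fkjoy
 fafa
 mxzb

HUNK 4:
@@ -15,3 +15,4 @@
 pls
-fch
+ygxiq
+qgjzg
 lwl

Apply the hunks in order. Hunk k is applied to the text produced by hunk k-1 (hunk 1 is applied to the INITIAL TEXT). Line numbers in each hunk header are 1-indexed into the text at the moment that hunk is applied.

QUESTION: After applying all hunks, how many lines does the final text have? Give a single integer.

Hunk 1: at line 1 remove [lqu] add [uqa,zbgw,oaq] -> 16 lines: pzcle uqa zbgw oaq cjhas qxwz xlntt fsbfb fafa mxzb myw rsafp pls fch lwl osl
Hunk 2: at line 5 remove [qxwz] add [djyhf,dwqi,amubu] -> 18 lines: pzcle uqa zbgw oaq cjhas djyhf dwqi amubu xlntt fsbfb fafa mxzb myw rsafp pls fch lwl osl
Hunk 3: at line 8 remove [fsbfb] add [fkjoy] -> 18 lines: pzcle uqa zbgw oaq cjhas djyhf dwqi amubu xlntt fkjoy fafa mxzb myw rsafp pls fch lwl osl
Hunk 4: at line 15 remove [fch] add [ygxiq,qgjzg] -> 19 lines: pzcle uqa zbgw oaq cjhas djyhf dwqi amubu xlntt fkjoy fafa mxzb myw rsafp pls ygxiq qgjzg lwl osl
Final line count: 19

Answer: 19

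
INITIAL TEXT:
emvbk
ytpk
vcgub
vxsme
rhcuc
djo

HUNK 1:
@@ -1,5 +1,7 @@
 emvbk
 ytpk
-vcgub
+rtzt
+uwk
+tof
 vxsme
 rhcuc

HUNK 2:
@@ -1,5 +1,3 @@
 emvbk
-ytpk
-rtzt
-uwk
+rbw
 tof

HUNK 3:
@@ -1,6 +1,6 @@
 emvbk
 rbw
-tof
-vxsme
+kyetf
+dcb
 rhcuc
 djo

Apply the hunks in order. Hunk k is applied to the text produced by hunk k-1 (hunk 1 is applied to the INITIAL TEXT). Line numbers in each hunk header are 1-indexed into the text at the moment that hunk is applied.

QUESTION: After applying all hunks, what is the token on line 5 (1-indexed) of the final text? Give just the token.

Hunk 1: at line 1 remove [vcgub] add [rtzt,uwk,tof] -> 8 lines: emvbk ytpk rtzt uwk tof vxsme rhcuc djo
Hunk 2: at line 1 remove [ytpk,rtzt,uwk] add [rbw] -> 6 lines: emvbk rbw tof vxsme rhcuc djo
Hunk 3: at line 1 remove [tof,vxsme] add [kyetf,dcb] -> 6 lines: emvbk rbw kyetf dcb rhcuc djo
Final line 5: rhcuc

Answer: rhcuc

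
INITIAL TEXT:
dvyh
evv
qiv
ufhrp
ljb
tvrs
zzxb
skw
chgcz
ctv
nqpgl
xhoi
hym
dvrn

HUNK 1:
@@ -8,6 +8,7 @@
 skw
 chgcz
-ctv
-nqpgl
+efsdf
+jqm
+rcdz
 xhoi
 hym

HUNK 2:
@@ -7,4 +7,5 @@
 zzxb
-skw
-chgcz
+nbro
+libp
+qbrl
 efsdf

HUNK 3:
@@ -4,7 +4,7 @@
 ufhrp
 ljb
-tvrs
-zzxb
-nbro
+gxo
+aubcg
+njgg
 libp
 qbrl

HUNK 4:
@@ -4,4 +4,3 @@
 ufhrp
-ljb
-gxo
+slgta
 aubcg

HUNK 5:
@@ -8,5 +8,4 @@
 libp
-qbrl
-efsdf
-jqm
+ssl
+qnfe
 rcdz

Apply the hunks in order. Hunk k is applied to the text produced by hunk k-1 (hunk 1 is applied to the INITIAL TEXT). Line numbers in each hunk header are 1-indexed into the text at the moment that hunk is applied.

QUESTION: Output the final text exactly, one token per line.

Hunk 1: at line 8 remove [ctv,nqpgl] add [efsdf,jqm,rcdz] -> 15 lines: dvyh evv qiv ufhrp ljb tvrs zzxb skw chgcz efsdf jqm rcdz xhoi hym dvrn
Hunk 2: at line 7 remove [skw,chgcz] add [nbro,libp,qbrl] -> 16 lines: dvyh evv qiv ufhrp ljb tvrs zzxb nbro libp qbrl efsdf jqm rcdz xhoi hym dvrn
Hunk 3: at line 4 remove [tvrs,zzxb,nbro] add [gxo,aubcg,njgg] -> 16 lines: dvyh evv qiv ufhrp ljb gxo aubcg njgg libp qbrl efsdf jqm rcdz xhoi hym dvrn
Hunk 4: at line 4 remove [ljb,gxo] add [slgta] -> 15 lines: dvyh evv qiv ufhrp slgta aubcg njgg libp qbrl efsdf jqm rcdz xhoi hym dvrn
Hunk 5: at line 8 remove [qbrl,efsdf,jqm] add [ssl,qnfe] -> 14 lines: dvyh evv qiv ufhrp slgta aubcg njgg libp ssl qnfe rcdz xhoi hym dvrn

Answer: dvyh
evv
qiv
ufhrp
slgta
aubcg
njgg
libp
ssl
qnfe
rcdz
xhoi
hym
dvrn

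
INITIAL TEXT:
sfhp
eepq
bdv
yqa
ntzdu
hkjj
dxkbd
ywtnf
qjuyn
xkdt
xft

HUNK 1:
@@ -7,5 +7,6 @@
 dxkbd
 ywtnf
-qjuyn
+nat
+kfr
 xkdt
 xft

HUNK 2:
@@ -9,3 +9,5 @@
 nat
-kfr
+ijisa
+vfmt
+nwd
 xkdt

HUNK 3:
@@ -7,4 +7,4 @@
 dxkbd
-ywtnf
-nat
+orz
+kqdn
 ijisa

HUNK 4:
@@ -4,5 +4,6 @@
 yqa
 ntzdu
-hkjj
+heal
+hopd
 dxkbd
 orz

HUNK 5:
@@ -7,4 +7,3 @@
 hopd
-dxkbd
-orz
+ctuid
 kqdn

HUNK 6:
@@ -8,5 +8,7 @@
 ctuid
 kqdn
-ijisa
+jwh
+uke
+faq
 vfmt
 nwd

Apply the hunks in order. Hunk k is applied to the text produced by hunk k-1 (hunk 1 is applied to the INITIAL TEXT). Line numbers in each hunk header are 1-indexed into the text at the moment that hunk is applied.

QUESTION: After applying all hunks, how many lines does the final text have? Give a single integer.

Answer: 16

Derivation:
Hunk 1: at line 7 remove [qjuyn] add [nat,kfr] -> 12 lines: sfhp eepq bdv yqa ntzdu hkjj dxkbd ywtnf nat kfr xkdt xft
Hunk 2: at line 9 remove [kfr] add [ijisa,vfmt,nwd] -> 14 lines: sfhp eepq bdv yqa ntzdu hkjj dxkbd ywtnf nat ijisa vfmt nwd xkdt xft
Hunk 3: at line 7 remove [ywtnf,nat] add [orz,kqdn] -> 14 lines: sfhp eepq bdv yqa ntzdu hkjj dxkbd orz kqdn ijisa vfmt nwd xkdt xft
Hunk 4: at line 4 remove [hkjj] add [heal,hopd] -> 15 lines: sfhp eepq bdv yqa ntzdu heal hopd dxkbd orz kqdn ijisa vfmt nwd xkdt xft
Hunk 5: at line 7 remove [dxkbd,orz] add [ctuid] -> 14 lines: sfhp eepq bdv yqa ntzdu heal hopd ctuid kqdn ijisa vfmt nwd xkdt xft
Hunk 6: at line 8 remove [ijisa] add [jwh,uke,faq] -> 16 lines: sfhp eepq bdv yqa ntzdu heal hopd ctuid kqdn jwh uke faq vfmt nwd xkdt xft
Final line count: 16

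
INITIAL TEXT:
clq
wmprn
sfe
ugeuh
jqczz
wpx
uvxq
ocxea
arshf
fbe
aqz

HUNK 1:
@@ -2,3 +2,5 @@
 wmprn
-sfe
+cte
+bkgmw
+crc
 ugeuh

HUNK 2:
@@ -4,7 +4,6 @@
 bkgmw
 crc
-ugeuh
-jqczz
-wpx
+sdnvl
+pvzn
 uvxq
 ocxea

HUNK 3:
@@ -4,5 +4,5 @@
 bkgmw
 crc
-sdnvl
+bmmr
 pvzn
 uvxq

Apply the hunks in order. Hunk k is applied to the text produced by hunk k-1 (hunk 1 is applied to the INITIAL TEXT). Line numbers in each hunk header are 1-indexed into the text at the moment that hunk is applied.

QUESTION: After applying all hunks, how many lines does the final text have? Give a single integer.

Answer: 12

Derivation:
Hunk 1: at line 2 remove [sfe] add [cte,bkgmw,crc] -> 13 lines: clq wmprn cte bkgmw crc ugeuh jqczz wpx uvxq ocxea arshf fbe aqz
Hunk 2: at line 4 remove [ugeuh,jqczz,wpx] add [sdnvl,pvzn] -> 12 lines: clq wmprn cte bkgmw crc sdnvl pvzn uvxq ocxea arshf fbe aqz
Hunk 3: at line 4 remove [sdnvl] add [bmmr] -> 12 lines: clq wmprn cte bkgmw crc bmmr pvzn uvxq ocxea arshf fbe aqz
Final line count: 12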